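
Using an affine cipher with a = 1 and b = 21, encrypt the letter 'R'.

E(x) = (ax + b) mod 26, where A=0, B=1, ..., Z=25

Step 1: Convert 'R' to number: x = 17.
Step 2: E(17) = (1 * 17 + 21) mod 26 = 38 mod 26 = 12.
Step 3: Convert 12 back to letter: M.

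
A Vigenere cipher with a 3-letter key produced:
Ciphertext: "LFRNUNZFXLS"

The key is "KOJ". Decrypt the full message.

Step 1: Key 'KOJ' has length 3. Extended key: KOJKOJKOJKO
Step 2: Decrypt each position:
  L(11) - K(10) = 1 = B
  F(5) - O(14) = 17 = R
  R(17) - J(9) = 8 = I
  N(13) - K(10) = 3 = D
  U(20) - O(14) = 6 = G
  N(13) - J(9) = 4 = E
  Z(25) - K(10) = 15 = P
  F(5) - O(14) = 17 = R
  X(23) - J(9) = 14 = O
  L(11) - K(10) = 1 = B
  S(18) - O(14) = 4 = E
Plaintext: BRIDGEPROBE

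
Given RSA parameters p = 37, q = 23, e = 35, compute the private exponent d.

Step 1: n = 37 * 23 = 851.
Step 2: phi(n) = 36 * 22 = 792.
Step 3: Find d such that 35 * d = 1 (mod 792).
Step 4: d = 35^(-1) mod 792 = 611.
Verification: 35 * 611 = 21385 = 27 * 792 + 1.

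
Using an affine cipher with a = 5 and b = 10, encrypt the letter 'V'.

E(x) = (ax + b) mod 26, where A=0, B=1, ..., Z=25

Step 1: Convert 'V' to number: x = 21.
Step 2: E(21) = (5 * 21 + 10) mod 26 = 115 mod 26 = 11.
Step 3: Convert 11 back to letter: L.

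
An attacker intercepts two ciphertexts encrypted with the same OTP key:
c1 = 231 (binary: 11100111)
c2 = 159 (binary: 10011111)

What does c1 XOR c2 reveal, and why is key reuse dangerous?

Step 1: c1 XOR c2 = (m1 XOR k) XOR (m2 XOR k).
Step 2: By XOR associativity/commutativity: = m1 XOR m2 XOR k XOR k = m1 XOR m2.
Step 3: 11100111 XOR 10011111 = 01111000 = 120.
Step 4: The key cancels out! An attacker learns m1 XOR m2 = 120, revealing the relationship between plaintexts.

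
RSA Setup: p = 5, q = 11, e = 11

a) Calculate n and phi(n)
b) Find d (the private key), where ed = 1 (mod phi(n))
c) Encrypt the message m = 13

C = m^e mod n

Step 1: n = 5 * 11 = 55.
Step 2: phi(n) = (5-1)(11-1) = 4 * 10 = 40.
Step 3: Find d = 11^(-1) mod 40 = 11.
  Verify: 11 * 11 = 121 = 1 (mod 40).
Step 4: C = 13^11 mod 55 = 2.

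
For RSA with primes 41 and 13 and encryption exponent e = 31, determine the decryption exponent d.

Step 1: n = 41 * 13 = 533.
Step 2: phi(n) = 40 * 12 = 480.
Step 3: Find d such that 31 * d = 1 (mod 480).
Step 4: d = 31^(-1) mod 480 = 31.
Verification: 31 * 31 = 961 = 2 * 480 + 1.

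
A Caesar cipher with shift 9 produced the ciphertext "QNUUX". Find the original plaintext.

Step 1: Reverse the shift by subtracting 9 from each letter position.
  Q (position 16) -> position (16-9) mod 26 = 7 -> H
  N (position 13) -> position (13-9) mod 26 = 4 -> E
  U (position 20) -> position (20-9) mod 26 = 11 -> L
  U (position 20) -> position (20-9) mod 26 = 11 -> L
  X (position 23) -> position (23-9) mod 26 = 14 -> O
Decrypted message: HELLO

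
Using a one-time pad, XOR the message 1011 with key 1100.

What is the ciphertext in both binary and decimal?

Step 1: Write out the XOR operation bit by bit:
  Message: 1011
  Key:     1100
  XOR:     0111
Step 2: Convert to decimal: 0111 = 7.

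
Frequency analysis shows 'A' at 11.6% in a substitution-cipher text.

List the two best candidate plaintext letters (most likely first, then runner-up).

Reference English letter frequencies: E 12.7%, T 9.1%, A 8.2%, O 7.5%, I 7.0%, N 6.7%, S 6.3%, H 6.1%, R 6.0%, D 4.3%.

Step 1: Observed frequency of 'A' is 11.6%.
Step 2: Compute distances to each reference frequency and sort:
  E (12.7%): difference = 1.1% <-- BEST
  T (9.1%): difference = 2.5% <-- RUNNER-UP
  A (8.2%): difference = 3.4%
  O (7.5%): difference = 4.1%
  I (7.0%): difference = 4.6%
Step 3: Most likely is 'E' (12.7%, diff 1.1%); second most likely is 'T' (9.1%, diff 2.5%).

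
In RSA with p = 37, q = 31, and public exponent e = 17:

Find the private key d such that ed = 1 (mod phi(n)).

Step 1: n = 37 * 31 = 1147.
Step 2: phi(n) = 36 * 30 = 1080.
Step 3: Find d such that 17 * d = 1 (mod 1080).
Step 4: d = 17^(-1) mod 1080 = 953.
Verification: 17 * 953 = 16201 = 15 * 1080 + 1.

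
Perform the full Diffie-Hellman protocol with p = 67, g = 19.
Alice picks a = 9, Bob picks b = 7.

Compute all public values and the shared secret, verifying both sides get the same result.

Step 1: A = g^a mod p = 19^9 mod 67 = 14.
Step 2: B = g^b mod p = 19^7 mod 67 = 16.
Step 3: Alice computes s = B^a mod p = 16^9 mod 67 = 59.
Step 4: Bob computes s = A^b mod p = 14^7 mod 67 = 59.
Both sides agree: shared secret = 59.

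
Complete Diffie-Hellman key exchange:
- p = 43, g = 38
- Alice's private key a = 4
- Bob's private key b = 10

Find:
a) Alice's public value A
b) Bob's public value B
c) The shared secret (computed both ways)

Step 1: A = g^a mod p = 38^4 mod 43 = 23.
Step 2: B = g^b mod p = 38^10 mod 43 = 24.
Step 3: Alice computes s = B^a mod p = 24^4 mod 43 = 31.
Step 4: Bob computes s = A^b mod p = 23^10 mod 43 = 31.
Both sides agree: shared secret = 31.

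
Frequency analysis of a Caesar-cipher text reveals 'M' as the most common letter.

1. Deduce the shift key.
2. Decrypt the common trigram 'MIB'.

Step 1: In English, 'E' is the most frequent letter (12.7%).
Step 2: The most frequent ciphertext letter is 'M' (position 12).
Step 3: Shift = (12 - 4) mod 26 = 8.
Step 4: Decrypt 'MIB' by shifting back 8:
  M -> E
  I -> A
  B -> T
Step 5: 'MIB' decrypts to 'EAT'.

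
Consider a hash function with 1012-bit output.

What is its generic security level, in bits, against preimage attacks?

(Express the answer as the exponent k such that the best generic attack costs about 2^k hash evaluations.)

Step 1: The hash has a 1012-bit output.
Step 2: Preimage resistance means: given a digest h(x), it should be infeasible to find any input that hashes to it.
With a 1012-bit output there are 2^1012 possible digests, so a generic brute-force preimage search costs about 2^1012 evaluations.
Step 3: Security level = 1012 bits.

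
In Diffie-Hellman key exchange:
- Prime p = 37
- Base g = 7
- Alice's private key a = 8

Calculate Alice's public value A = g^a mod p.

Step 1: A = g^a mod p = 7^8 mod 37.
  7^1 mod 37 = 7
  7^2 mod 37 = (7 * 7) mod 37 = 12
  7^3 mod 37 = (12 * 7) mod 37 = 10
  7^4 mod 37 = (10 * 7) mod 37 = 33
  7^5 mod 37 = (33 * 7) mod 37 = 9
  7^6 mod 37 = (9 * 7) mod 37 = 26
  7^7 mod 37 = (26 * 7) mod 37 = 34
  7^8 mod 37 = (34 * 7) mod 37 = 16
Result: A = 16.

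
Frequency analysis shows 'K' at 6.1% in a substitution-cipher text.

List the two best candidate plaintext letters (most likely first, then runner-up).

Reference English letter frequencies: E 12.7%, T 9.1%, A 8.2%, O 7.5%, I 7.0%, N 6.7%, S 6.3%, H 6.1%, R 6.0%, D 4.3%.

Step 1: Observed frequency of 'K' is 6.1%.
Step 2: Compute distances to each reference frequency and sort:
  H (6.1%): difference = 0.0% <-- BEST
  R (6.0%): difference = 0.1% <-- RUNNER-UP
  S (6.3%): difference = 0.2%
  N (6.7%): difference = 0.6%
  I (7.0%): difference = 0.9%
Step 3: Most likely is 'H' (6.1%, diff 0.0%); second most likely is 'R' (6.0%, diff 0.1%).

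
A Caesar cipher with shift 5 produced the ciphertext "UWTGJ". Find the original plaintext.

Step 1: Reverse the shift by subtracting 5 from each letter position.
  U (position 20) -> position (20-5) mod 26 = 15 -> P
  W (position 22) -> position (22-5) mod 26 = 17 -> R
  T (position 19) -> position (19-5) mod 26 = 14 -> O
  G (position 6) -> position (6-5) mod 26 = 1 -> B
  J (position 9) -> position (9-5) mod 26 = 4 -> E
Decrypted message: PROBE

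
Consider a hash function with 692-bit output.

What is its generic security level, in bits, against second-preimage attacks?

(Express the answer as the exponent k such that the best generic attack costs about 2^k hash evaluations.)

Step 1: The hash has a 692-bit output.
Step 2: Second-preimage resistance means: given a specific input x, it should be infeasible to find a different y with h(y) = h(x).
With a 692-bit output, a generic search for a second preimage costs about 2^692 evaluations (each trial matches the fixed target with probability 2^-692).
Step 3: Security level = 692 bits.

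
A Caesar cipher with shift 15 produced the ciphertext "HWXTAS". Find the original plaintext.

Step 1: Reverse the shift by subtracting 15 from each letter position.
  H (position 7) -> position (7-15) mod 26 = 18 -> S
  W (position 22) -> position (22-15) mod 26 = 7 -> H
  X (position 23) -> position (23-15) mod 26 = 8 -> I
  T (position 19) -> position (19-15) mod 26 = 4 -> E
  A (position 0) -> position (0-15) mod 26 = 11 -> L
  S (position 18) -> position (18-15) mod 26 = 3 -> D
Decrypted message: SHIELD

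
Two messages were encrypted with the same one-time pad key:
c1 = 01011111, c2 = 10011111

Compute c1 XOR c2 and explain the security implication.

Step 1: c1 XOR c2 = (m1 XOR k) XOR (m2 XOR k).
Step 2: By XOR associativity/commutativity: = m1 XOR m2 XOR k XOR k = m1 XOR m2.
Step 3: 01011111 XOR 10011111 = 11000000 = 192.
Step 4: The key cancels out! An attacker learns m1 XOR m2 = 192, revealing the relationship between plaintexts.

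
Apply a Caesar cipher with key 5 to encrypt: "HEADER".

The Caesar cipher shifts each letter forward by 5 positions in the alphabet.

Step 1: For each letter, shift forward by 5 positions (mod 26).
  H (position 7) -> position (7+5) mod 26 = 12 -> M
  E (position 4) -> position (4+5) mod 26 = 9 -> J
  A (position 0) -> position (0+5) mod 26 = 5 -> F
  D (position 3) -> position (3+5) mod 26 = 8 -> I
  E (position 4) -> position (4+5) mod 26 = 9 -> J
  R (position 17) -> position (17+5) mod 26 = 22 -> W
Result: MJFIJW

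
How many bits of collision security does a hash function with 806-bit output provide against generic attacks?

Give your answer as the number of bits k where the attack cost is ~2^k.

Step 1: The hash has a 806-bit output.
Step 2: Collision resistance means it should be infeasible to find any x != y with h(x) = h(y).
By the birthday bound, a generic collision search succeeds after about sqrt(2^806) = 2^(806/2) = 2^403 evaluations.
Step 3: Security level = 403 bits.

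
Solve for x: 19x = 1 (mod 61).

Step 1: We need x such that 19 * x = 1 (mod 61).
Step 2: Using the extended Euclidean algorithm or trial:
  19 * 45 = 855 = 14 * 61 + 1.
Step 3: Since 855 mod 61 = 1, the inverse is x = 45.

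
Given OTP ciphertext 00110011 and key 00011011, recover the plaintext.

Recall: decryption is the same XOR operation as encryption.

Step 1: XOR ciphertext with key:
  Ciphertext: 00110011
  Key:        00011011
  XOR:        00101000
Step 2: Plaintext = 00101000 = 40 in decimal.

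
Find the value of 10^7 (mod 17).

Step 1: Compute 10^7 mod 17 step by step, reducing modulo 17 at each step.
  10^1 mod 17 = 10
  10^2 mod 17 = (10 * 10) mod 17 = 15
  10^3 mod 17 = (15 * 10) mod 17 = 14
  10^4 mod 17 = (14 * 10) mod 17 = 4
  10^5 mod 17 = (4 * 10) mod 17 = 6
  10^6 mod 17 = (6 * 10) mod 17 = 9
  10^7 mod 17 = (9 * 10) mod 17 = 5
Step 2: Result = 5.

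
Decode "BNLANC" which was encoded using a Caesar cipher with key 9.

Step 1: Reverse the shift by subtracting 9 from each letter position.
  B (position 1) -> position (1-9) mod 26 = 18 -> S
  N (position 13) -> position (13-9) mod 26 = 4 -> E
  L (position 11) -> position (11-9) mod 26 = 2 -> C
  A (position 0) -> position (0-9) mod 26 = 17 -> R
  N (position 13) -> position (13-9) mod 26 = 4 -> E
  C (position 2) -> position (2-9) mod 26 = 19 -> T
Decrypted message: SECRET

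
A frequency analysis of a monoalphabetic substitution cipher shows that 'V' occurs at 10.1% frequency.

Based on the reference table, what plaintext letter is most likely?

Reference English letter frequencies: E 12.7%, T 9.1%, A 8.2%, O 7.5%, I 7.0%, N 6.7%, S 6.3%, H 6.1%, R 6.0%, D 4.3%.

Step 1: The observed frequency is 10.1%.
Step 2: Compare with English frequencies:
  E: 12.7% (difference: 2.6%)
  T: 9.1% (difference: 1.0%) <-- closest
  A: 8.2% (difference: 1.9%)
  O: 7.5% (difference: 2.6%)
  I: 7.0% (difference: 3.1%)
  N: 6.7% (difference: 3.4%)
  S: 6.3% (difference: 3.8%)
  H: 6.1% (difference: 4.0%)
  R: 6.0% (difference: 4.1%)
  D: 4.3% (difference: 5.8%)
Step 3: 'V' most likely represents 'T' (frequency 9.1%).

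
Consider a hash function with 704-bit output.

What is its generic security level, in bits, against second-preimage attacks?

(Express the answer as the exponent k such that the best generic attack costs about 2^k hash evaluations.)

Step 1: The hash has a 704-bit output.
Step 2: Second-preimage resistance means: given a specific input x, it should be infeasible to find a different y with h(y) = h(x).
With a 704-bit output, a generic search for a second preimage costs about 2^704 evaluations (each trial matches the fixed target with probability 2^-704).
Step 3: Security level = 704 bits.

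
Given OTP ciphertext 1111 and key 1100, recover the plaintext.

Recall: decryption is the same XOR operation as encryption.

Step 1: XOR ciphertext with key:
  Ciphertext: 1111
  Key:        1100
  XOR:        0011
Step 2: Plaintext = 0011 = 3 in decimal.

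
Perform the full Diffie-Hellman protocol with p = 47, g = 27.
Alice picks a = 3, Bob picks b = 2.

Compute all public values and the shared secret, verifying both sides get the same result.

Step 1: A = g^a mod p = 27^3 mod 47 = 37.
Step 2: B = g^b mod p = 27^2 mod 47 = 24.
Step 3: Alice computes s = B^a mod p = 24^3 mod 47 = 6.
Step 4: Bob computes s = A^b mod p = 37^2 mod 47 = 6.
Both sides agree: shared secret = 6.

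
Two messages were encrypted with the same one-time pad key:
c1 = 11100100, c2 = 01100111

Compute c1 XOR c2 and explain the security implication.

Step 1: c1 XOR c2 = (m1 XOR k) XOR (m2 XOR k).
Step 2: By XOR associativity/commutativity: = m1 XOR m2 XOR k XOR k = m1 XOR m2.
Step 3: 11100100 XOR 01100111 = 10000011 = 131.
Step 4: The key cancels out! An attacker learns m1 XOR m2 = 131, revealing the relationship between plaintexts.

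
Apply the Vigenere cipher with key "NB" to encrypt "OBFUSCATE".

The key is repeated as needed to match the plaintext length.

Step 1: Repeat key to match plaintext length:
  Plaintext: OBFUSCATE
  Key:       NBNBNBNBN
Step 2: Encrypt each letter:
  O(14) + N(13) = (14+13) mod 26 = 1 = B
  B(1) + B(1) = (1+1) mod 26 = 2 = C
  F(5) + N(13) = (5+13) mod 26 = 18 = S
  U(20) + B(1) = (20+1) mod 26 = 21 = V
  S(18) + N(13) = (18+13) mod 26 = 5 = F
  C(2) + B(1) = (2+1) mod 26 = 3 = D
  A(0) + N(13) = (0+13) mod 26 = 13 = N
  T(19) + B(1) = (19+1) mod 26 = 20 = U
  E(4) + N(13) = (4+13) mod 26 = 17 = R
Ciphertext: BCSVFDNUR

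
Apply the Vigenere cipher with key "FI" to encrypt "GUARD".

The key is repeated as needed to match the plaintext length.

Step 1: Repeat key to match plaintext length:
  Plaintext: GUARD
  Key:       FIFIF
Step 2: Encrypt each letter:
  G(6) + F(5) = (6+5) mod 26 = 11 = L
  U(20) + I(8) = (20+8) mod 26 = 2 = C
  A(0) + F(5) = (0+5) mod 26 = 5 = F
  R(17) + I(8) = (17+8) mod 26 = 25 = Z
  D(3) + F(5) = (3+5) mod 26 = 8 = I
Ciphertext: LCFZI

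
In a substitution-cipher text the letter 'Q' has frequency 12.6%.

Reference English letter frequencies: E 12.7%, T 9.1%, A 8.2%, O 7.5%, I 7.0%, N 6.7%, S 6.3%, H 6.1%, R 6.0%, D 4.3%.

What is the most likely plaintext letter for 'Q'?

Step 1: The observed frequency is 12.6%.
Step 2: Compare with English frequencies:
  E: 12.7% (difference: 0.1%) <-- closest
  T: 9.1% (difference: 3.5%)
  A: 8.2% (difference: 4.4%)
  O: 7.5% (difference: 5.1%)
  I: 7.0% (difference: 5.6%)
  N: 6.7% (difference: 5.9%)
  S: 6.3% (difference: 6.3%)
  H: 6.1% (difference: 6.5%)
  R: 6.0% (difference: 6.6%)
  D: 4.3% (difference: 8.3%)
Step 3: 'Q' most likely represents 'E' (frequency 12.7%).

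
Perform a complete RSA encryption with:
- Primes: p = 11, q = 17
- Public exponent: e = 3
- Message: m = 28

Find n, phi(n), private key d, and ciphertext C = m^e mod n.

Step 1: n = 11 * 17 = 187.
Step 2: phi(n) = (11-1)(17-1) = 10 * 16 = 160.
Step 3: Find d = 3^(-1) mod 160 = 107.
  Verify: 3 * 107 = 321 = 1 (mod 160).
Step 4: C = 28^3 mod 187 = 73.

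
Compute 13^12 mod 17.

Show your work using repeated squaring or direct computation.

Step 1: Compute 13^12 mod 17 step by step, reducing modulo 17 at each step.
  13^1 mod 17 = 13
  13^2 mod 17 = (13 * 13) mod 17 = 16
  13^3 mod 17 = (16 * 13) mod 17 = 4
  13^4 mod 17 = (4 * 13) mod 17 = 1
  13^5 mod 17 = (1 * 13) mod 17 = 13
  13^6 mod 17 = (13 * 13) mod 17 = 16
  13^7 mod 17 = (16 * 13) mod 17 = 4
  13^8 mod 17 = (4 * 13) mod 17 = 1
  13^9 mod 17 = (1 * 13) mod 17 = 13
  13^10 mod 17 = (13 * 13) mod 17 = 16
  13^11 mod 17 = (16 * 13) mod 17 = 4
  13^12 mod 17 = (4 * 13) mod 17 = 1
Step 2: Result = 1.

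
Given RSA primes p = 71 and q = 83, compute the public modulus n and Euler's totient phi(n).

Step 1: n = p * q = 71 * 83 = 5893.
Step 2: phi(n) = (p-1)(q-1) = 70 * 82 = 5740.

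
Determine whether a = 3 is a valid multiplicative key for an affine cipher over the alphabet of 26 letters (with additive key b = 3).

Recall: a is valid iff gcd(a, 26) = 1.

Step 1: Compute gcd(3, 26).
Step 2: gcd(3, 26) = 1.
Since gcd = 1, 3 is coprime with 26, so it is a valid key.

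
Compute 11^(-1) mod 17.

Step 1: We need x such that 11 * x = 1 (mod 17).
Step 2: Using the extended Euclidean algorithm or trial:
  11 * 14 = 154 = 9 * 17 + 1.
Step 3: Since 154 mod 17 = 1, the inverse is x = 14.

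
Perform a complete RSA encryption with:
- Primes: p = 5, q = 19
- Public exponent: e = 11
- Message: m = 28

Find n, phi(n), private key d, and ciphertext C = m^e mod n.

Step 1: n = 5 * 19 = 95.
Step 2: phi(n) = (5-1)(19-1) = 4 * 18 = 72.
Step 3: Find d = 11^(-1) mod 72 = 59.
  Verify: 11 * 59 = 649 = 1 (mod 72).
Step 4: C = 28^11 mod 95 = 62.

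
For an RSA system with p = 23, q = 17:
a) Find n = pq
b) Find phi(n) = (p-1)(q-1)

Step 1: n = p * q = 23 * 17 = 391.
Step 2: phi(n) = (p-1)(q-1) = 22 * 16 = 352.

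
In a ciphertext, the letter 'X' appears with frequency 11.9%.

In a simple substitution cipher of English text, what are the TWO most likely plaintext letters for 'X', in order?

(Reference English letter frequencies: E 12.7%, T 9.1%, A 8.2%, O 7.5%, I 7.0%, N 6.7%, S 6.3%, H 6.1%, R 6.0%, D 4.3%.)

Step 1: Observed frequency of 'X' is 11.9%.
Step 2: Compute distances to each reference frequency and sort:
  E (12.7%): difference = 0.8% <-- BEST
  T (9.1%): difference = 2.8% <-- RUNNER-UP
  A (8.2%): difference = 3.7%
  O (7.5%): difference = 4.4%
  I (7.0%): difference = 4.9%
Step 3: Most likely is 'E' (12.7%, diff 0.8%); second most likely is 'T' (9.1%, diff 2.8%).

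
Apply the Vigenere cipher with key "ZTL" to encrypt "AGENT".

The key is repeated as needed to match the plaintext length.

Step 1: Repeat key to match plaintext length:
  Plaintext: AGENT
  Key:       ZTLZT
Step 2: Encrypt each letter:
  A(0) + Z(25) = (0+25) mod 26 = 25 = Z
  G(6) + T(19) = (6+19) mod 26 = 25 = Z
  E(4) + L(11) = (4+11) mod 26 = 15 = P
  N(13) + Z(25) = (13+25) mod 26 = 12 = M
  T(19) + T(19) = (19+19) mod 26 = 12 = M
Ciphertext: ZZPMM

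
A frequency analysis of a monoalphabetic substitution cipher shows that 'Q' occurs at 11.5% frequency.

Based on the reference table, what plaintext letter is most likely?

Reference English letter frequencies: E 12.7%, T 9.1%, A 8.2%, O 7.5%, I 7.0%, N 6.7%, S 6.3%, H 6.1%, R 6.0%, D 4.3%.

Step 1: The observed frequency is 11.5%.
Step 2: Compare with English frequencies:
  E: 12.7% (difference: 1.2%) <-- closest
  T: 9.1% (difference: 2.4%)
  A: 8.2% (difference: 3.3%)
  O: 7.5% (difference: 4.0%)
  I: 7.0% (difference: 4.5%)
  N: 6.7% (difference: 4.8%)
  S: 6.3% (difference: 5.2%)
  H: 6.1% (difference: 5.4%)
  R: 6.0% (difference: 5.5%)
  D: 4.3% (difference: 7.2%)
Step 3: 'Q' most likely represents 'E' (frequency 12.7%).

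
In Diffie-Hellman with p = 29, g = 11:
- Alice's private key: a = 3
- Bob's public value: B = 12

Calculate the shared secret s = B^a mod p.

Step 1: s = B^a mod p = 12^3 mod 29.
  12^1 mod 29 = 12
  12^2 mod 29 = (12 * 12) mod 29 = 28
  12^3 mod 29 = (28 * 12) mod 29 = 17
Result: shared secret = 17.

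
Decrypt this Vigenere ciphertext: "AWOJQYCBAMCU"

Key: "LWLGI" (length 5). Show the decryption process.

Step 1: Key 'LWLGI' has length 5. Extended key: LWLGILWLGILW
Step 2: Decrypt each position:
  A(0) - L(11) = 15 = P
  W(22) - W(22) = 0 = A
  O(14) - L(11) = 3 = D
  J(9) - G(6) = 3 = D
  Q(16) - I(8) = 8 = I
  Y(24) - L(11) = 13 = N
  C(2) - W(22) = 6 = G
  B(1) - L(11) = 16 = Q
  A(0) - G(6) = 20 = U
  M(12) - I(8) = 4 = E
  C(2) - L(11) = 17 = R
  U(20) - W(22) = 24 = Y
Plaintext: PADDINGQUERY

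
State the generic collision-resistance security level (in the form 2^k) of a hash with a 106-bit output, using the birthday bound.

Step 1: The birthday paradox gives collision probability ~50% after sqrt(2^n) = 2^(n/2) hashes.
Step 2: For 106-bit output: 2^(106/2) = 2^53.
Step 3: Approximately 2^53 hash computations needed.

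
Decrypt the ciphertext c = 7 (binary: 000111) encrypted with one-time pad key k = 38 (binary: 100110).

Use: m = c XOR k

Step 1: XOR ciphertext with key:
  Ciphertext: 000111
  Key:        100110
  XOR:        100001
Step 2: Plaintext = 100001 = 33 in decimal.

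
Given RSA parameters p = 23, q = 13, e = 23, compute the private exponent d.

Step 1: n = 23 * 13 = 299.
Step 2: phi(n) = 22 * 12 = 264.
Step 3: Find d such that 23 * d = 1 (mod 264).
Step 4: d = 23^(-1) mod 264 = 23.
Verification: 23 * 23 = 529 = 2 * 264 + 1.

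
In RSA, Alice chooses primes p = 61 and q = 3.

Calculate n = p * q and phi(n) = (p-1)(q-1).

Step 1: n = p * q = 61 * 3 = 183.
Step 2: phi(n) = (p-1)(q-1) = 60 * 2 = 120.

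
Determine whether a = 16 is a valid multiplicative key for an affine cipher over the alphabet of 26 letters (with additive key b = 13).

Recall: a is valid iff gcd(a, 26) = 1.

Step 1: Compute gcd(16, 26).
Step 2: gcd(16, 26) = 2.
Since gcd = 2 != 1, 16 shares a common factor with 26, so it cannot be used.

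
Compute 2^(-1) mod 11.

Step 1: We need x such that 2 * x = 1 (mod 11).
Step 2: Using the extended Euclidean algorithm or trial:
  2 * 6 = 12 = 1 * 11 + 1.
Step 3: Since 12 mod 11 = 1, the inverse is x = 6.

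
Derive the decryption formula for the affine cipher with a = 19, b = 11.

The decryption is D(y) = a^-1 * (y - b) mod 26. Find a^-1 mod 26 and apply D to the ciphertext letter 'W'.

Step 1: Find a^-1, the modular inverse of 19 mod 26.
Step 2: We need 19 * a^-1 = 1 (mod 26).
Step 3: 19 * 11 = 209 = 8 * 26 + 1, so a^-1 = 11.
Step 4: D(y) = 11(y - 11) mod 26.
Step 5: Apply to 'W' (y = 22): D(22) = 11 * (22 - 11) mod 26 = 11 * 11 mod 26 = 17 -> 'R'.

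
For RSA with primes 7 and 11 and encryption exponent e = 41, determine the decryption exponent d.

Step 1: n = 7 * 11 = 77.
Step 2: phi(n) = 6 * 10 = 60.
Step 3: Find d such that 41 * d = 1 (mod 60).
Step 4: d = 41^(-1) mod 60 = 41.
Verification: 41 * 41 = 1681 = 28 * 60 + 1.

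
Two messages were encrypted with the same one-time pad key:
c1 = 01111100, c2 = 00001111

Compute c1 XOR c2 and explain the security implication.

Step 1: c1 XOR c2 = (m1 XOR k) XOR (m2 XOR k).
Step 2: By XOR associativity/commutativity: = m1 XOR m2 XOR k XOR k = m1 XOR m2.
Step 3: 01111100 XOR 00001111 = 01110011 = 115.
Step 4: The key cancels out! An attacker learns m1 XOR m2 = 115, revealing the relationship between plaintexts.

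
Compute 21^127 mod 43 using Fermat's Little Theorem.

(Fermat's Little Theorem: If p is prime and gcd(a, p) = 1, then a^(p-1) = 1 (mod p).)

Step 1: Since 43 is prime, by Fermat's Little Theorem: 21^42 = 1 (mod 43).
Step 2: Reduce exponent: 127 mod 42 = 1.
Step 3: So 21^127 = 21^1 (mod 43).
Step 4: 21^1 mod 43 = 21.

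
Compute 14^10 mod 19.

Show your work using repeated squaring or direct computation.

Step 1: Compute 14^10 mod 19 step by step, reducing modulo 19 at each step.
  14^1 mod 19 = 14
  14^2 mod 19 = (14 * 14) mod 19 = 6
  14^3 mod 19 = (6 * 14) mod 19 = 8
  14^4 mod 19 = (8 * 14) mod 19 = 17
  14^5 mod 19 = (17 * 14) mod 19 = 10
  14^6 mod 19 = (10 * 14) mod 19 = 7
  14^7 mod 19 = (7 * 14) mod 19 = 3
  14^8 mod 19 = (3 * 14) mod 19 = 4
  14^9 mod 19 = (4 * 14) mod 19 = 18
  14^10 mod 19 = (18 * 14) mod 19 = 5
Step 2: Result = 5.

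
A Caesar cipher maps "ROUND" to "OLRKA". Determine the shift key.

Step 1: Compare first letters: R (position 17) -> O (position 14).
Step 2: Shift = (14 - 17) mod 26 = 23.
The shift value is 23.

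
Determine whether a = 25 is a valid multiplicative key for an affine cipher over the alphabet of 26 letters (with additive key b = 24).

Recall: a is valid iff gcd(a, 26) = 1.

Step 1: Compute gcd(25, 26).
Step 2: gcd(25, 26) = 1.
Since gcd = 1, 25 is coprime with 26, so it is a valid key.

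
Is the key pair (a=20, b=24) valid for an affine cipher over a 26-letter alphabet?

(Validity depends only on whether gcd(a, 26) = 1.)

Step 1: Compute gcd(20, 26).
Step 2: gcd(20, 26) = 2.
Since gcd = 2 != 1, 20 shares a common factor with 26, so it cannot be used.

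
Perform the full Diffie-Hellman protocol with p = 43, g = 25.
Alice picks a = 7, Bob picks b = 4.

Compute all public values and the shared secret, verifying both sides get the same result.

Step 1: A = g^a mod p = 25^7 mod 43 = 36.
Step 2: B = g^b mod p = 25^4 mod 43 = 13.
Step 3: Alice computes s = B^a mod p = 13^7 mod 43 = 36.
Step 4: Bob computes s = A^b mod p = 36^4 mod 43 = 36.
Both sides agree: shared secret = 36.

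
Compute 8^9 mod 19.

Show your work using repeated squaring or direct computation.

Step 1: Compute 8^9 mod 19 step by step, reducing modulo 19 at each step.
  8^1 mod 19 = 8
  8^2 mod 19 = (8 * 8) mod 19 = 7
  8^3 mod 19 = (7 * 8) mod 19 = 18
  8^4 mod 19 = (18 * 8) mod 19 = 11
  8^5 mod 19 = (11 * 8) mod 19 = 12
  8^6 mod 19 = (12 * 8) mod 19 = 1
  8^7 mod 19 = (1 * 8) mod 19 = 8
  8^8 mod 19 = (8 * 8) mod 19 = 7
  8^9 mod 19 = (7 * 8) mod 19 = 18
Step 2: Result = 18.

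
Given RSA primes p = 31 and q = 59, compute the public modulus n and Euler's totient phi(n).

Step 1: n = p * q = 31 * 59 = 1829.
Step 2: phi(n) = (p-1)(q-1) = 30 * 58 = 1740.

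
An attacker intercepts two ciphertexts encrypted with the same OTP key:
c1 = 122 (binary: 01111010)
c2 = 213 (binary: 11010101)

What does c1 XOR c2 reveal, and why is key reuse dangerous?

Step 1: c1 XOR c2 = (m1 XOR k) XOR (m2 XOR k).
Step 2: By XOR associativity/commutativity: = m1 XOR m2 XOR k XOR k = m1 XOR m2.
Step 3: 01111010 XOR 11010101 = 10101111 = 175.
Step 4: The key cancels out! An attacker learns m1 XOR m2 = 175, revealing the relationship between plaintexts.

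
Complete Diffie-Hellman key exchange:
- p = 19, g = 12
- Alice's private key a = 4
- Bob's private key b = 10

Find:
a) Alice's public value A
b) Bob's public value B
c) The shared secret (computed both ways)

Step 1: A = g^a mod p = 12^4 mod 19 = 7.
Step 2: B = g^b mod p = 12^10 mod 19 = 7.
Step 3: Alice computes s = B^a mod p = 7^4 mod 19 = 7.
Step 4: Bob computes s = A^b mod p = 7^10 mod 19 = 7.
Both sides agree: shared secret = 7.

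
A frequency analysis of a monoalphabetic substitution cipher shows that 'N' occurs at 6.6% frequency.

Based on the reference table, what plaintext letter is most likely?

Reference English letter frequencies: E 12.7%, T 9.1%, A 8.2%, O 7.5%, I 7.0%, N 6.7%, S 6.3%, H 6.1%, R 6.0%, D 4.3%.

Step 1: The observed frequency is 6.6%.
Step 2: Compare with English frequencies:
  E: 12.7% (difference: 6.1%)
  T: 9.1% (difference: 2.5%)
  A: 8.2% (difference: 1.6%)
  O: 7.5% (difference: 0.9%)
  I: 7.0% (difference: 0.4%)
  N: 6.7% (difference: 0.1%) <-- closest
  S: 6.3% (difference: 0.3%)
  H: 6.1% (difference: 0.5%)
  R: 6.0% (difference: 0.6%)
  D: 4.3% (difference: 2.3%)
Step 3: 'N' most likely represents 'N' (frequency 6.7%).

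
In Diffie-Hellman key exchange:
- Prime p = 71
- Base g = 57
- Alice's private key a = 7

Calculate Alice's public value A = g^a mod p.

Step 1: A = g^a mod p = 57^7 mod 71.
  57^1 mod 71 = 57
  57^2 mod 71 = (57 * 57) mod 71 = 54
  57^3 mod 71 = (54 * 57) mod 71 = 25
  57^4 mod 71 = (25 * 57) mod 71 = 5
  57^5 mod 71 = (5 * 57) mod 71 = 1
  57^6 mod 71 = (1 * 57) mod 71 = 57
  57^7 mod 71 = (57 * 57) mod 71 = 54
Result: A = 54.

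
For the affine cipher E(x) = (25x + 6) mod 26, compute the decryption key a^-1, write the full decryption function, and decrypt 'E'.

Step 1: Find a^-1, the modular inverse of 25 mod 26.
Step 2: We need 25 * a^-1 = 1 (mod 26).
Step 3: 25 * 25 = 625 = 24 * 26 + 1, so a^-1 = 25.
Step 4: D(y) = 25(y - 6) mod 26.
Step 5: Apply to 'E' (y = 4): D(4) = 25 * (4 - 6) mod 26 = 25 * -2 mod 26 = 2 -> 'C'.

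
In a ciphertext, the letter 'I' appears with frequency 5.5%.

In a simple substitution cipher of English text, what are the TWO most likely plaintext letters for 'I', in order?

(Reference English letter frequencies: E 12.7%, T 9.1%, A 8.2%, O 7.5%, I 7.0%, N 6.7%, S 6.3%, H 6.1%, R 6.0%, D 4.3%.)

Step 1: Observed frequency of 'I' is 5.5%.
Step 2: Compute distances to each reference frequency and sort:
  R (6.0%): difference = 0.5% <-- BEST
  H (6.1%): difference = 0.6% <-- RUNNER-UP
  S (6.3%): difference = 0.8%
  N (6.7%): difference = 1.2%
  D (4.3%): difference = 1.2%
Step 3: Most likely is 'R' (6.0%, diff 0.5%); second most likely is 'H' (6.1%, diff 0.6%).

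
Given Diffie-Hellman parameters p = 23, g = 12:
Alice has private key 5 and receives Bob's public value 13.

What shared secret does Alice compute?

Step 1: s = B^a mod p = 13^5 mod 23.
  13^1 mod 23 = 13
  13^2 mod 23 = (13 * 13) mod 23 = 8
  13^3 mod 23 = (8 * 13) mod 23 = 12
  13^4 mod 23 = (12 * 13) mod 23 = 18
  13^5 mod 23 = (18 * 13) mod 23 = 4
Result: shared secret = 4.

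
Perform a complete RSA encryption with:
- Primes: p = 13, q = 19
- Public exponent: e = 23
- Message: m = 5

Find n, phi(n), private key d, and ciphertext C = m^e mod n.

Step 1: n = 13 * 19 = 247.
Step 2: phi(n) = (13-1)(19-1) = 12 * 18 = 216.
Step 3: Find d = 23^(-1) mod 216 = 47.
  Verify: 23 * 47 = 1081 = 1 (mod 216).
Step 4: C = 5^23 mod 247 = 47.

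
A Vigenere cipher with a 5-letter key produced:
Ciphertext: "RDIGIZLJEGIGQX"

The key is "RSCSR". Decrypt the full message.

Step 1: Key 'RSCSR' has length 5. Extended key: RSCSRRSCSRRSCS
Step 2: Decrypt each position:
  R(17) - R(17) = 0 = A
  D(3) - S(18) = 11 = L
  I(8) - C(2) = 6 = G
  G(6) - S(18) = 14 = O
  I(8) - R(17) = 17 = R
  Z(25) - R(17) = 8 = I
  L(11) - S(18) = 19 = T
  J(9) - C(2) = 7 = H
  E(4) - S(18) = 12 = M
  G(6) - R(17) = 15 = P
  I(8) - R(17) = 17 = R
  G(6) - S(18) = 14 = O
  Q(16) - C(2) = 14 = O
  X(23) - S(18) = 5 = F
Plaintext: ALGORITHMPROOF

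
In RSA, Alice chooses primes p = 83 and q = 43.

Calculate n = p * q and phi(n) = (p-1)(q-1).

Step 1: n = p * q = 83 * 43 = 3569.
Step 2: phi(n) = (p-1)(q-1) = 82 * 42 = 3444.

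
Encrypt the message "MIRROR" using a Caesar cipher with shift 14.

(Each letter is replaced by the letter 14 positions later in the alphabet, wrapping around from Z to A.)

Step 1: For each letter, shift forward by 14 positions (mod 26).
  M (position 12) -> position (12+14) mod 26 = 0 -> A
  I (position 8) -> position (8+14) mod 26 = 22 -> W
  R (position 17) -> position (17+14) mod 26 = 5 -> F
  R (position 17) -> position (17+14) mod 26 = 5 -> F
  O (position 14) -> position (14+14) mod 26 = 2 -> C
  R (position 17) -> position (17+14) mod 26 = 5 -> F
Result: AWFFCF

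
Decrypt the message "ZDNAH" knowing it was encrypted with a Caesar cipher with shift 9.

Step 1: Reverse the shift by subtracting 9 from each letter position.
  Z (position 25) -> position (25-9) mod 26 = 16 -> Q
  D (position 3) -> position (3-9) mod 26 = 20 -> U
  N (position 13) -> position (13-9) mod 26 = 4 -> E
  A (position 0) -> position (0-9) mod 26 = 17 -> R
  H (position 7) -> position (7-9) mod 26 = 24 -> Y
Decrypted message: QUERY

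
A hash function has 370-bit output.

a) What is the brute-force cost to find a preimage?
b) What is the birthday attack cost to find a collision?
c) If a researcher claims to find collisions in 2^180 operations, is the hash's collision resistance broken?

Step 1: Preimage resistance requires brute-force of 2^370 operations.
Step 2: Collision resistance (birthday bound) = 2^(370/2) = 2^185.
Step 3: The claimed attack costs 2^180 operations.
Step 4: Since 2^180 < 2^185, the claimed attack beats the generic birthday bound, so collision resistance is broken.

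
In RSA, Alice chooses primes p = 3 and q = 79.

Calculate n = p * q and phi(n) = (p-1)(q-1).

Step 1: n = p * q = 3 * 79 = 237.
Step 2: phi(n) = (p-1)(q-1) = 2 * 78 = 156.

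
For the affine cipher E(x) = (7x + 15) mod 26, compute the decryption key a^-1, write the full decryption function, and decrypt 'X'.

Step 1: Find a^-1, the modular inverse of 7 mod 26.
Step 2: We need 7 * a^-1 = 1 (mod 26).
Step 3: 7 * 15 = 105 = 4 * 26 + 1, so a^-1 = 15.
Step 4: D(y) = 15(y - 15) mod 26.
Step 5: Apply to 'X' (y = 23): D(23) = 15 * (23 - 15) mod 26 = 15 * 8 mod 26 = 16 -> 'Q'.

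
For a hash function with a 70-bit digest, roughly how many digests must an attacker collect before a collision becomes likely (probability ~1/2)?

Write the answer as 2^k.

Step 1: The birthday paradox gives collision probability ~50% after sqrt(2^n) = 2^(n/2) hashes.
Step 2: For 70-bit output: 2^(70/2) = 2^35.
Step 3: Approximately 2^35 hash computations needed.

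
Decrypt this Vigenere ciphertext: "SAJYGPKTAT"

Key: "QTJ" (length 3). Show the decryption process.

Step 1: Key 'QTJ' has length 3. Extended key: QTJQTJQTJQ
Step 2: Decrypt each position:
  S(18) - Q(16) = 2 = C
  A(0) - T(19) = 7 = H
  J(9) - J(9) = 0 = A
  Y(24) - Q(16) = 8 = I
  G(6) - T(19) = 13 = N
  P(15) - J(9) = 6 = G
  K(10) - Q(16) = 20 = U
  T(19) - T(19) = 0 = A
  A(0) - J(9) = 17 = R
  T(19) - Q(16) = 3 = D
Plaintext: CHAINGUARD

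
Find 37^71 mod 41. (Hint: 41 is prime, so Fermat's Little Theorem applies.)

Step 1: Since 41 is prime, by Fermat's Little Theorem: 37^40 = 1 (mod 41).
Step 2: Reduce exponent: 71 mod 40 = 31.
Step 3: So 37^71 = 37^31 (mod 41).
Step 4: 37^31 mod 41 = 37.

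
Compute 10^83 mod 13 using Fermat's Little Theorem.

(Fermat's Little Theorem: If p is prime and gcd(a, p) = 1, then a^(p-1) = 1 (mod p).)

Step 1: Since 13 is prime, by Fermat's Little Theorem: 10^12 = 1 (mod 13).
Step 2: Reduce exponent: 83 mod 12 = 11.
Step 3: So 10^83 = 10^11 (mod 13).
Step 4: 10^11 mod 13 = 4.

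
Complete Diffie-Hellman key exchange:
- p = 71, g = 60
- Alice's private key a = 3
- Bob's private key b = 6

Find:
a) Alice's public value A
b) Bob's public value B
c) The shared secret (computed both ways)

Step 1: A = g^a mod p = 60^3 mod 71 = 18.
Step 2: B = g^b mod p = 60^6 mod 71 = 40.
Step 3: Alice computes s = B^a mod p = 40^3 mod 71 = 29.
Step 4: Bob computes s = A^b mod p = 18^6 mod 71 = 29.
Both sides agree: shared secret = 29.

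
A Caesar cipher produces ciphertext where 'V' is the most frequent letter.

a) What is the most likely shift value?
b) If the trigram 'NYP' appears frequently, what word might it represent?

Step 1: In English, 'E' is the most frequent letter (12.7%).
Step 2: The most frequent ciphertext letter is 'V' (position 21).
Step 3: Shift = (21 - 4) mod 26 = 17.
Step 4: Decrypt 'NYP' by shifting back 17:
  N -> W
  Y -> H
  P -> Y
Step 5: 'NYP' decrypts to 'WHY'.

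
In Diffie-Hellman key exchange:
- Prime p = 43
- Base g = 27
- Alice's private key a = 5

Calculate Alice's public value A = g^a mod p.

Step 1: A = g^a mod p = 27^5 mod 43.
  27^1 mod 43 = 27
  27^2 mod 43 = (27 * 27) mod 43 = 41
  27^3 mod 43 = (41 * 27) mod 43 = 32
  27^4 mod 43 = (32 * 27) mod 43 = 4
  27^5 mod 43 = (4 * 27) mod 43 = 22
Result: A = 22.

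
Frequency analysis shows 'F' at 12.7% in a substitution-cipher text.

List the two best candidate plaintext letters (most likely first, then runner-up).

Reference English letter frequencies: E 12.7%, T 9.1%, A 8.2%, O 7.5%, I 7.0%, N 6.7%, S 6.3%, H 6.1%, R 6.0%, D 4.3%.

Step 1: Observed frequency of 'F' is 12.7%.
Step 2: Compute distances to each reference frequency and sort:
  E (12.7%): difference = 0.0% <-- BEST
  T (9.1%): difference = 3.6% <-- RUNNER-UP
  A (8.2%): difference = 4.5%
  O (7.5%): difference = 5.2%
  I (7.0%): difference = 5.7%
Step 3: Most likely is 'E' (12.7%, diff 0.0%); second most likely is 'T' (9.1%, diff 3.6%).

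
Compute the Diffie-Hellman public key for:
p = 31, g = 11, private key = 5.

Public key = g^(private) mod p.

Step 1: A = g^a mod p = 11^5 mod 31.
  11^1 mod 31 = 11
  11^2 mod 31 = (11 * 11) mod 31 = 28
  11^3 mod 31 = (28 * 11) mod 31 = 29
  11^4 mod 31 = (29 * 11) mod 31 = 9
  11^5 mod 31 = (9 * 11) mod 31 = 6
Result: A = 6.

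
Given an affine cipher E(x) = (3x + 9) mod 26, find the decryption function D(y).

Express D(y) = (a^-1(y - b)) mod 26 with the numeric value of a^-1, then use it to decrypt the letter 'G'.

Step 1: Find a^-1, the modular inverse of 3 mod 26.
Step 2: We need 3 * a^-1 = 1 (mod 26).
Step 3: 3 * 9 = 27 = 1 * 26 + 1, so a^-1 = 9.
Step 4: D(y) = 9(y - 9) mod 26.
Step 5: Apply to 'G' (y = 6): D(6) = 9 * (6 - 9) mod 26 = 9 * -3 mod 26 = 25 -> 'Z'.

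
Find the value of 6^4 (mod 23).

Step 1: Compute 6^4 mod 23 step by step, reducing modulo 23 at each step.
  6^1 mod 23 = 6
  6^2 mod 23 = (6 * 6) mod 23 = 13
  6^3 mod 23 = (13 * 6) mod 23 = 9
  6^4 mod 23 = (9 * 6) mod 23 = 8
Step 2: Result = 8.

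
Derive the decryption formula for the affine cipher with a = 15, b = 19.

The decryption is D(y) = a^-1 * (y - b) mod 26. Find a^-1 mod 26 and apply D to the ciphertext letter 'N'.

Step 1: Find a^-1, the modular inverse of 15 mod 26.
Step 2: We need 15 * a^-1 = 1 (mod 26).
Step 3: 15 * 7 = 105 = 4 * 26 + 1, so a^-1 = 7.
Step 4: D(y) = 7(y - 19) mod 26.
Step 5: Apply to 'N' (y = 13): D(13) = 7 * (13 - 19) mod 26 = 7 * -6 mod 26 = 10 -> 'K'.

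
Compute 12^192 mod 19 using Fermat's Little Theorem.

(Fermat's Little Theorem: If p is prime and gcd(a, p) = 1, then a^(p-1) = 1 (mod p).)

Step 1: Since 19 is prime, by Fermat's Little Theorem: 12^18 = 1 (mod 19).
Step 2: Reduce exponent: 192 mod 18 = 12.
Step 3: So 12^192 = 12^12 (mod 19).
Step 4: 12^12 mod 19 = 1.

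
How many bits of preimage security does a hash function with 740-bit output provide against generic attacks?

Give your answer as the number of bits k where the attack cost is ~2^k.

Step 1: The hash has a 740-bit output.
Step 2: Preimage resistance means: given a digest h(x), it should be infeasible to find any input that hashes to it.
With a 740-bit output there are 2^740 possible digests, so a generic brute-force preimage search costs about 2^740 evaluations.
Step 3: Security level = 740 bits.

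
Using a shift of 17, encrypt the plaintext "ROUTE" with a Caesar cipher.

Step 1: For each letter, shift forward by 17 positions (mod 26).
  R (position 17) -> position (17+17) mod 26 = 8 -> I
  O (position 14) -> position (14+17) mod 26 = 5 -> F
  U (position 20) -> position (20+17) mod 26 = 11 -> L
  T (position 19) -> position (19+17) mod 26 = 10 -> K
  E (position 4) -> position (4+17) mod 26 = 21 -> V
Result: IFLKV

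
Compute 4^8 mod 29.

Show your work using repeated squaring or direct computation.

Step 1: Compute 4^8 mod 29 step by step, reducing modulo 29 at each step.
  4^1 mod 29 = 4
  4^2 mod 29 = (4 * 4) mod 29 = 16
  4^3 mod 29 = (16 * 4) mod 29 = 6
  4^4 mod 29 = (6 * 4) mod 29 = 24
  4^5 mod 29 = (24 * 4) mod 29 = 9
  4^6 mod 29 = (9 * 4) mod 29 = 7
  4^7 mod 29 = (7 * 4) mod 29 = 28
  4^8 mod 29 = (28 * 4) mod 29 = 25
Step 2: Result = 25.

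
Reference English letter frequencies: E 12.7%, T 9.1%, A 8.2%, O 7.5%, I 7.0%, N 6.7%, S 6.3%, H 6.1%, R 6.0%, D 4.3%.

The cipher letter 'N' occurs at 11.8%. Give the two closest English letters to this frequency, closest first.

Step 1: Observed frequency of 'N' is 11.8%.
Step 2: Compute distances to each reference frequency and sort:
  E (12.7%): difference = 0.9% <-- BEST
  T (9.1%): difference = 2.7% <-- RUNNER-UP
  A (8.2%): difference = 3.6%
  O (7.5%): difference = 4.3%
  I (7.0%): difference = 4.8%
Step 3: Most likely is 'E' (12.7%, diff 0.9%); second most likely is 'T' (9.1%, diff 2.7%).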